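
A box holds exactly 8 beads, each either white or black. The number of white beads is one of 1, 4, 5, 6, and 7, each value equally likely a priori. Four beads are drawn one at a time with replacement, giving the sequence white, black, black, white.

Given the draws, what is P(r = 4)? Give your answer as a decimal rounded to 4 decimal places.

0.3541

Under each hypothesis, the probability of the observed sequence is: P(data | r = 1) = (1/8)(7/8)(7/8)(1/8) = 0.011963; P(data | r = 4) = (4/8)(4/8)(4/8)(4/8) = 0.0625; P(data | r = 5) = (5/8)(3/8)(3/8)(5/8) = 0.054932; P(data | r = 6) = (6/8)(2/8)(2/8)(6/8) = 0.035156; P(data | r = 7) = (7/8)(1/8)(1/8)(7/8) = 0.011963.
Multiplying each by its prior: 1/5 · 0.011963 = 0.0023926, 1/5 · 0.0625 = 0.0125, 1/5 · 0.054932 = 0.010986, 1/5 · 0.035156 = 0.0070313, 1/5 · 0.011963 = 0.0023926; with total 0.035303.
Hence P(r = 4 | data) = (0.0125) / (0.035303) = 0.35408.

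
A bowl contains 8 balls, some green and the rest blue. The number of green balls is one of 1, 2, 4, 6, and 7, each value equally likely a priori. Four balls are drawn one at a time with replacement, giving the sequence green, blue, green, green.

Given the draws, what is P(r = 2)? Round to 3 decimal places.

Compute the likelihood of the observed sequence for each case: P(data | r = 1) = (1/8)(7/8)(1/8)(1/8) = 0.001709; P(data | r = 2) = (2/8)(6/8)(2/8)(2/8) = 0.011719; P(data | r = 4) = (4/8)(4/8)(4/8)(4/8) = 0.0625; P(data | r = 6) = (6/8)(2/8)(6/8)(6/8) = 0.10547; P(data | r = 7) = (7/8)(1/8)(7/8)(7/8) = 0.08374.
Multiplying each by its prior: 1/5 · 0.001709 = 0.0003418, 1/5 · 0.011719 = 0.0023437, 1/5 · 0.0625 = 0.0125, 1/5 · 0.10547 = 0.021094, 1/5 · 0.08374 = 0.016748; summing to 0.053027.
Hence P(r = 2 | data) = (0.0023437) / (0.053027) = 0.044199.

0.044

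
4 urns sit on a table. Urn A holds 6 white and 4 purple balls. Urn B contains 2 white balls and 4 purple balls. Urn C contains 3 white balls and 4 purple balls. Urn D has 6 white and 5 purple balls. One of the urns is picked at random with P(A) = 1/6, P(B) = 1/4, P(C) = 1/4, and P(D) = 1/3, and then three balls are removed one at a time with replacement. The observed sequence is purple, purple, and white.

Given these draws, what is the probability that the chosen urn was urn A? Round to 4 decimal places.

For each hypothesis, P(data | H) works out to: P(data | urn A) = (4/10)(4/10)(6/10) = 0.096; P(data | urn B) = (4/6)(4/6)(2/6) = 0.14815; P(data | urn C) = (4/7)(4/7)(3/7) = 0.13994; P(data | urn D) = (5/11)(5/11)(6/11) = 0.1127.
Multiplying each by its prior: 1/6 · 0.096 = 0.016, 1/4 · 0.14815 = 0.037037, 1/4 · 0.13994 = 0.034985, 1/3 · 0.1127 = 0.037566; with total 0.12559.
So P(urn A | data) = (0.016) / (0.12559) = 0.1274.

0.1274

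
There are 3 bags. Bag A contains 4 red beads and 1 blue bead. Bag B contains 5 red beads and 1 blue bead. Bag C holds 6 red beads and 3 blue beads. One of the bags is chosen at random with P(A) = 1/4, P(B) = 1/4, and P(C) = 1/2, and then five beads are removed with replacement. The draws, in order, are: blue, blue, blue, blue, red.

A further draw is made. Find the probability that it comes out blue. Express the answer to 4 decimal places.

0.3182

The likelihood of the observed sequence under each hypothesis: P(data | bag A) = (1/5)(1/5)(1/5)(1/5)(4/5) = 0.00128; P(data | bag B) = (1/6)(1/6)(1/6)(1/6)(5/6) = 0.000643; P(data | bag C) = (3/9)(3/9)(3/9)(3/9)(6/9) = 0.0082305.
Multiplying each by its prior: 1/4 · 0.00128 = 0.00032, 1/4 · 0.000643 = 0.00016075, 1/2 · 0.0082305 = 0.0041152; summing to 0.004596.
Dividing through by the total gives posterior P(bag A | data) = 0.069626, P(bag B | data) = 0.034976, P(bag C | data) = 0.8954.
Averaging over the posterior, P(blue next | data) = (1/5)(0.069626) + (1/6)(0.034976) + (1/3)(0.8954) = 0.31822.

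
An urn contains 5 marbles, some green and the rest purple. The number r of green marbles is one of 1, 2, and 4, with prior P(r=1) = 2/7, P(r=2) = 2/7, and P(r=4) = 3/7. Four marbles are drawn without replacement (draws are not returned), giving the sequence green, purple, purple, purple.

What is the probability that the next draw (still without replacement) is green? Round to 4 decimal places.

For each hypothesis, P(data | H) works out to: P(data | r = 1) = (1/5)(4/4)(3/3)(2/2) = 1/5; P(data | r = 2) = (2/5)(3/4)(2/3)(1/2) = 1/10; P(data | r = 4) = (4/5)(1/4)(0/3) = 0.
Weighting by the prior gives 2/7 · 1/5 = 2/35, 2/7 · 1/10 = 1/35, 3/7 · 0 = 0; summing to 3/35.
Normalising, the posterior is P(r = 1 | data) = 2/3, P(r = 2 | data) = 1/3, P(r = 4 | data) = 0.
The predictive probability is P(green next | data) = (0)(2/3) + (1)(1/3) = 1/3.

0.3333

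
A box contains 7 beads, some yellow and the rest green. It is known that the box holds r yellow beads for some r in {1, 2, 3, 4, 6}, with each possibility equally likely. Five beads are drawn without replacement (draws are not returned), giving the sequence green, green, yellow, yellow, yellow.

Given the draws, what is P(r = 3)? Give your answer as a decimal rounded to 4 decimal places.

0.3333

Under each hypothesis, the probability of the observed sequence is: P(data | r = 1) = (6/7)(5/6)(1/5)(0/4) = 0; P(data | r = 2) = (5/7)(4/6)(2/5)(1/4)(0/3) = 0; P(data | r = 3) = (4/7)(3/6)(3/5)(2/4)(1/3) = 1/35; P(data | r = 4) = (3/7)(2/6)(4/5)(3/4)(2/3) = 2/35; P(data | r = 6) = (1/7)(0/6) = 0.
The prior-weighted likelihoods are 1/5 · 0 = 0, 1/5 · 0 = 0, 1/5 · 1/35 = 1/175, 1/5 · 2/35 = 2/175, 1/5 · 0 = 0; summing to 3/175.
Therefore the posterior P(r = 3 | data) = (1/175) / (3/175) = 1/3.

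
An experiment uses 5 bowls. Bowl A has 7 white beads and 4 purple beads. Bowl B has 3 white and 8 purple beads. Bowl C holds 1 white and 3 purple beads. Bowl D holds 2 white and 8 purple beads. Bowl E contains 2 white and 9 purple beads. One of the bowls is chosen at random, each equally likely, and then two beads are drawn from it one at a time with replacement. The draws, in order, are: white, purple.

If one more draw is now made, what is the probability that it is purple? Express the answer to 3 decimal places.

0.668

Compute the likelihood of the observed sequence for each case: P(data | bowl A) = (7/11)(4/11) = 0.2314; P(data | bowl B) = (3/11)(8/11) = 0.19835; P(data | bowl C) = (1/4)(3/4) = 0.1875; P(data | bowl D) = (2/10)(8/10) = 0.16; P(data | bowl E) = (2/11)(9/11) = 0.14876.
Multiplying each by its prior: 1/5 · 0.2314 = 0.046281, 1/5 · 0.19835 = 0.039669, 1/5 · 0.1875 = 0.0375, 1/5 · 0.16 = 0.032, 1/5 · 0.14876 = 0.029752; these sum to 0.1852.
Dividing through by the total gives posterior P(bowl A | data) = 0.24989, P(bowl B | data) = 0.21419, P(bowl C | data) = 0.20248, P(bowl D | data) = 0.17278, P(bowl E | data) = 0.16065.
Averaging over the posterior, P(purple next | data) = (4/11)(0.24989) + (8/11)(0.21419) + (3/4)(0.20248) + (4/5)(0.17278) + (9/11)(0.16065) = 0.66817.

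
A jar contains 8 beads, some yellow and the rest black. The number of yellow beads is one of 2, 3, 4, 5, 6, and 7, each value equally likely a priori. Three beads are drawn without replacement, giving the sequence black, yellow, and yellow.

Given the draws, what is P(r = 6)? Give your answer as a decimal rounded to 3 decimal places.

0.238

The likelihood of the observed sequence under each hypothesis: P(data | r = 2) = (6/8)(2/7)(1/6) = 1/28; P(data | r = 3) = (5/8)(3/7)(2/6) = 5/56; P(data | r = 4) = (4/8)(4/7)(3/6) = 1/7; P(data | r = 5) = (3/8)(5/7)(4/6) = 5/28; P(data | r = 6) = (2/8)(6/7)(5/6) = 5/28; P(data | r = 7) = (1/8)(7/7)(6/6) = 1/8.
The prior-weighted likelihoods are 1/6 · 1/28 = 1/168, 1/6 · 5/56 = 5/336, 1/6 · 1/7 = 1/42, 1/6 · 5/28 = 5/168, 1/6 · 5/28 = 5/168, 1/6 · 1/8 = 1/48; with total 1/8.
Therefore the posterior P(r = 6 | data) = (5/168) / (1/8) = 5/21.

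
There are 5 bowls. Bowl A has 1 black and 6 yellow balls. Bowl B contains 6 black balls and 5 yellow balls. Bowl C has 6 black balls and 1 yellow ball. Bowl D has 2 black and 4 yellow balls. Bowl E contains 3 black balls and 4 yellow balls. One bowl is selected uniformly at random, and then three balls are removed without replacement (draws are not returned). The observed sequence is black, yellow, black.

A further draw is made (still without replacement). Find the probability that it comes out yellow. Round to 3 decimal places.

Compute the likelihood of the observed sequence for each case: P(data | bowl A) = (1/7)(6/6)(0/5) = 0; P(data | bowl B) = (6/11)(5/10)(5/9) = 0.15152; P(data | bowl C) = (6/7)(1/6)(5/5) = 0.14286; P(data | bowl D) = (2/6)(4/5)(1/4) = 0.066667; P(data | bowl E) = (3/7)(4/6)(2/5) = 0.11429.
Weighting by the prior gives 1/5 · 0 = 0, 1/5 · 0.15152 = 0.030303, 1/5 · 0.14286 = 0.028571, 1/5 · 0.066667 = 0.013333, 1/5 · 0.11429 = 0.022857; summing to 0.095065.
Normalising, the posterior is P(bowl A | data) = 0, P(bowl B | data) = 0.31876, P(bowl C | data) = 0.30055, P(bowl D | data) = 0.14026, P(bowl E | data) = 0.24044.
The predictive probability is P(yellow next | data) = (1/2)(0.31876) + (0)(0.30055) + (1)(0.14026) + (3/4)(0.24044) = 0.47996.

0.480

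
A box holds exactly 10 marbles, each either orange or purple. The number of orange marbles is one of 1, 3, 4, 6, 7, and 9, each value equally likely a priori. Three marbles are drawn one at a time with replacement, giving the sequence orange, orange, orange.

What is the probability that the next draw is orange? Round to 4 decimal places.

Under each hypothesis, the probability of the observed sequence is: P(data | r = 1) = (1/10)(1/10)(1/10) = 0.001; P(data | r = 3) = (3/10)(3/10)(3/10) = 0.027; P(data | r = 4) = (4/10)(4/10)(4/10) = 0.064; P(data | r = 6) = (6/10)(6/10)(6/10) = 0.216; P(data | r = 7) = (7/10)(7/10)(7/10) = 0.343; P(data | r = 9) = (9/10)(9/10)(9/10) = 0.729.
The prior-weighted likelihoods are 1/6 · 0.001 = 0.00016667, 1/6 · 0.027 = 0.0045, 1/6 · 0.064 = 0.010667, 1/6 · 0.216 = 0.036, 1/6 · 0.343 = 0.057167, 1/6 · 0.729 = 0.1215; with total 0.23.
The posterior is then P(r = 1 | data) = 0.00072464, P(r = 3 | data) = 0.019565, P(r = 4 | data) = 0.046377, P(r = 6 | data) = 0.15652, P(r = 7 | data) = 0.24855, P(r = 9 | data) = 0.52826.
So P(orange next | data) = Σ P(orange next | H) P(H | data) = (1/10)(0.00072464) + (3/10)(0.019565) + (2/5)(0.046377) + (3/5)(0.15652) + (7/10)(0.24855) + (9/10)(0.52826) = 0.76783.

0.7678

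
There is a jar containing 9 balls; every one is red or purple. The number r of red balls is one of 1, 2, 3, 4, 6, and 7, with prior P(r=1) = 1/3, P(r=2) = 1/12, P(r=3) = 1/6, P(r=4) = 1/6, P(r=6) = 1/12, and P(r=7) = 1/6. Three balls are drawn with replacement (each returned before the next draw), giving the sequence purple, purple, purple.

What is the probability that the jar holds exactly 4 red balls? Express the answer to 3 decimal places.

0.080

Under each hypothesis, the probability of the observed sequence is: P(data | r = 1) = (8/9)(8/9)(8/9) = 0.70233; P(data | r = 2) = (7/9)(7/9)(7/9) = 0.47051; P(data | r = 3) = (6/9)(6/9)(6/9) = 0.2963; P(data | r = 4) = (5/9)(5/9)(5/9) = 0.17147; P(data | r = 6) = (3/9)(3/9)(3/9) = 0.037037; P(data | r = 7) = (2/9)(2/9)(2/9) = 0.010974.
The prior-weighted likelihoods are 1/3 · 0.70233 = 0.23411, 1/12 · 0.47051 = 0.039209, 1/6 · 0.2963 = 0.049383, 1/6 · 0.17147 = 0.028578, 1/12 · 0.037037 = 0.0030864, 1/6 · 0.010974 = 0.001829; summing to 0.3562.
So P(r = 4 | data) = (0.028578) / (0.3562) = 0.080231.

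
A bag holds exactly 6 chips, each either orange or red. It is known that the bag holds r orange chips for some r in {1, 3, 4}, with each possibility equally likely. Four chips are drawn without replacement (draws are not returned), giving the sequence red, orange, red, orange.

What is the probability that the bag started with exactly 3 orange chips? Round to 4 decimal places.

Compute the likelihood of the observed sequence for each case: P(data | r = 1) = (5/6)(1/5)(4/4)(0/3) = 0; P(data | r = 3) = (3/6)(3/5)(2/4)(2/3) = 1/10; P(data | r = 4) = (2/6)(4/5)(1/4)(3/3) = 1/15.
Multiplying each by its prior: 1/3 · 0 = 0, 1/3 · 1/10 = 1/30, 1/3 · 1/15 = 1/45; with total 1/18.
Therefore the posterior P(r = 3 | data) = (1/30) / (1/18) = 3/5.

0.6000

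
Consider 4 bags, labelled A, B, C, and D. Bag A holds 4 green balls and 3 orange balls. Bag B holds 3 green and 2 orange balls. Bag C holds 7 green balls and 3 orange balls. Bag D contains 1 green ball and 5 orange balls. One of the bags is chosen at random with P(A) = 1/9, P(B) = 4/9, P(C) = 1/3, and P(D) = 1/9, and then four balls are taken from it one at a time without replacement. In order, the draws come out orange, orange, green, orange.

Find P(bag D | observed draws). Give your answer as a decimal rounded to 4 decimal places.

The likelihood of the observed sequence under each hypothesis: P(data | bag A) = (3/7)(2/6)(4/5)(1/4) = 0.028571; P(data | bag B) = (2/5)(1/4)(3/3)(0/2) = 0; P(data | bag C) = (3/10)(2/9)(7/8)(1/7) = 0.0083333; P(data | bag D) = (5/6)(4/5)(1/4)(3/3) = 0.16667.
The prior-weighted likelihoods are 1/9 · 0.028571 = 0.0031746, 4/9 · 0 = 0, 1/3 · 0.0083333 = 0.0027778, 1/9 · 0.16667 = 0.018519; with total 0.024471.
So P(bag D | data) = (0.018519) / (0.024471) = 0.75676.

0.7568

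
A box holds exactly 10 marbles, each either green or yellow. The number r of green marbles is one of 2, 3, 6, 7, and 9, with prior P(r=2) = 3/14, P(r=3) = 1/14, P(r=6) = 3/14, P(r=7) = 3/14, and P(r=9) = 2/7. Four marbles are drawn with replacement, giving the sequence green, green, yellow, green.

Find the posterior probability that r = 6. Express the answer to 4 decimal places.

0.2888

For each hypothesis, P(data | H) works out to: P(data | r = 2) = (2/10)(2/10)(8/10)(2/10) = 0.0064; P(data | r = 3) = (3/10)(3/10)(7/10)(3/10) = 0.0189; P(data | r = 6) = (6/10)(6/10)(4/10)(6/10) = 0.0864; P(data | r = 7) = (7/10)(7/10)(3/10)(7/10) = 0.1029; P(data | r = 9) = (9/10)(9/10)(1/10)(9/10) = 0.0729.
The prior-weighted likelihoods are 3/14 · 0.0064 = 0.0013714, 1/14 · 0.0189 = 0.00135, 3/14 · 0.0864 = 0.018514, 3/14 · 0.1029 = 0.02205, 2/7 · 0.0729 = 0.020829; with total 0.064114.
Therefore the posterior P(r = 6 | data) = (0.018514) / (0.064114) = 0.28877.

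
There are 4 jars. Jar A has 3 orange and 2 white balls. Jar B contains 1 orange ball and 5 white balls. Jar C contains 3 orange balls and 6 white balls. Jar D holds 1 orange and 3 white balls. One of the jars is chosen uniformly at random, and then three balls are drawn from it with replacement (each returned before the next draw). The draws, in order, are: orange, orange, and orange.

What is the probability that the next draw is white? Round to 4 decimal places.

Compute the likelihood of the observed sequence for each case: P(data | jar A) = (3/5)(3/5)(3/5) = 0.216; P(data | jar B) = (1/6)(1/6)(1/6) = 0.0046296; P(data | jar C) = (3/9)(3/9)(3/9) = 0.037037; P(data | jar D) = (1/4)(1/4)(1/4) = 0.015625.
Multiplying each by its prior: 1/4 · 0.216 = 0.054, 1/4 · 0.0046296 = 0.0011574, 1/4 · 0.037037 = 0.0092593, 1/4 · 0.015625 = 0.0039062; summing to 0.068323.
Normalising, the posterior is P(jar A | data) = 0.79036, P(jar B | data) = 0.01694, P(jar C | data) = 0.13552, P(jar D | data) = 0.057173.
So P(white next | data) = Σ P(white next | H) P(H | data) = (2/5)(0.79036) + (5/6)(0.01694) + (2/3)(0.13552) + (3/4)(0.057173) = 0.46349.

0.4635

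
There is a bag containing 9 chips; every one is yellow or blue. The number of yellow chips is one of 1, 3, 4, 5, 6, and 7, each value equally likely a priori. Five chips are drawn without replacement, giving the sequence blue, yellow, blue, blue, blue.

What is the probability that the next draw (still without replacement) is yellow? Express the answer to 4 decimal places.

0.3036

For each hypothesis, P(data | H) works out to: P(data | r = 1) = (8/9)(1/8)(7/7)(6/6)(5/5) = 1/9; P(data | r = 3) = (6/9)(3/8)(5/7)(4/6)(3/5) = 1/14; P(data | r = 4) = (5/9)(4/8)(4/7)(3/6)(2/5) = 2/63; P(data | r = 5) = (4/9)(5/8)(3/7)(2/6)(1/5) = 1/126; P(data | r = 6) = (3/9)(6/8)(2/7)(1/6)(0/5) = 0; P(data | r = 7) = (2/9)(7/8)(1/7)(0/6) = 0.
Multiplying each by its prior: 1/6 · 1/9 = 1/54, 1/6 · 1/14 = 1/84, 1/6 · 2/63 = 1/189, 1/6 · 1/126 = 1/756, 1/6 · 0 = 0, 1/6 · 0 = 0; summing to 1/27.
The posterior is then P(r = 1 | data) = 1/2, P(r = 3 | data) = 9/28, P(r = 4 | data) = 1/7, P(r = 5 | data) = 1/28, P(r = 6 | data) = 0, P(r = 7 | data) = 0.
Averaging over the posterior, P(yellow next | data) = (0)(1/2) + (1/2)(9/28) + (3/4)(1/7) + (1)(1/28) = 17/56.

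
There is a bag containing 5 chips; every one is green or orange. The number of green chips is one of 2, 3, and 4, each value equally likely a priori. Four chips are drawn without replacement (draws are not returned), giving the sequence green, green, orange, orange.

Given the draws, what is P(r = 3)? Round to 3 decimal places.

The likelihood of the observed sequence under each hypothesis: P(data | r = 2) = (2/5)(1/4)(3/3)(2/2) = 1/10; P(data | r = 3) = (3/5)(2/4)(2/3)(1/2) = 1/10; P(data | r = 4) = (4/5)(3/4)(1/3)(0/2) = 0.
Multiplying each by its prior: 1/3 · 1/10 = 1/30, 1/3 · 1/10 = 1/30, 1/3 · 0 = 0; with total 1/15.
So P(r = 3 | data) = (1/30) / (1/15) = 1/2.

0.500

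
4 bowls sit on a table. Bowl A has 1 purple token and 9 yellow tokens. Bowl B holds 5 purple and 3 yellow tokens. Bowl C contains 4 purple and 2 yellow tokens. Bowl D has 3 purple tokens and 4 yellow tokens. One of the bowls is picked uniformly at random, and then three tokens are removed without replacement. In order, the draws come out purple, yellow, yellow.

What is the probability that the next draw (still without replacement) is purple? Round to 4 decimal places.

Under each hypothesis, the probability of the observed sequence is: P(data | bowl A) = (1/10)(9/9)(8/8) = 0.1; P(data | bowl B) = (5/8)(3/7)(2/6) = 0.089286; P(data | bowl C) = (4/6)(2/5)(1/4) = 0.066667; P(data | bowl D) = (3/7)(4/6)(3/5) = 0.17143.
Weighting by the prior gives 1/4 · 0.1 = 0.025, 1/4 · 0.089286 = 0.022321, 1/4 · 0.066667 = 0.016667, 1/4 · 0.17143 = 0.042857; with total 0.10685.
Normalising, the posterior is P(bowl A | data) = 0.23398, P(bowl B | data) = 0.20891, P(bowl C | data) = 0.15599, P(bowl D | data) = 0.40111.
Averaging over the posterior, P(purple next | data) = (0)(0.23398) + (4/5)(0.20891) + (1)(0.15599) + (1/2)(0.40111) = 0.52368.

0.5237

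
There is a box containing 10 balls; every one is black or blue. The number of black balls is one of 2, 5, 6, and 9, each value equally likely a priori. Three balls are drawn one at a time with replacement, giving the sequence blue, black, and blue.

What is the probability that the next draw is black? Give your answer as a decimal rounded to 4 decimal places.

0.4296

The likelihood of the observed sequence under each hypothesis: P(data | r = 2) = (8/10)(2/10)(8/10) = 0.128; P(data | r = 5) = (5/10)(5/10)(5/10) = 0.125; P(data | r = 6) = (4/10)(6/10)(4/10) = 0.096; P(data | r = 9) = (1/10)(9/10)(1/10) = 0.009.
Weighting by the prior gives 1/4 · 0.128 = 0.032, 1/4 · 0.125 = 0.03125, 1/4 · 0.096 = 0.024, 1/4 · 0.009 = 0.00225; these sum to 0.0895.
Dividing through by the total gives posterior P(r = 2 | data) = 0.35754, P(r = 5 | data) = 0.34916, P(r = 6 | data) = 0.26816, P(r = 9 | data) = 0.02514.
So P(black next | data) = Σ P(black next | H) P(H | data) = (1/5)(0.35754) + (1/2)(0.34916) + (3/5)(0.26816) + (9/10)(0.02514) = 0.42961.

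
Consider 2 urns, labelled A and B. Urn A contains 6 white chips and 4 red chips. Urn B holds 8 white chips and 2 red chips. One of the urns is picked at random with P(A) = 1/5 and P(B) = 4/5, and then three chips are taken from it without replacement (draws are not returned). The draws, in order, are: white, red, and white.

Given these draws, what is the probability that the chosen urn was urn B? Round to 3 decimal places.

0.789

Compute the likelihood of the observed sequence for each case: P(data | urn A) = (6/10)(4/9)(5/8) = 1/6; P(data | urn B) = (8/10)(2/9)(7/8) = 7/45.
Multiplying each by its prior: 1/5 · 1/6 = 1/30, 4/5 · 7/45 = 28/225; summing to 71/450.
So P(urn B | data) = (28/225) / (71/450) = 56/71.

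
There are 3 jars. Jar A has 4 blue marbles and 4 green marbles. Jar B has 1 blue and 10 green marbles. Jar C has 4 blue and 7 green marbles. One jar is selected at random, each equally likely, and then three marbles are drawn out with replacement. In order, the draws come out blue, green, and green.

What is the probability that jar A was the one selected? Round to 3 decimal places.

The likelihood of the observed sequence under each hypothesis: P(data | jar A) = (4/8)(4/8)(4/8) = 0.125; P(data | jar B) = (1/11)(10/11)(10/11) = 0.075131; P(data | jar C) = (4/11)(7/11)(7/11) = 0.14726.
Weighting by the prior gives 1/3 · 0.125 = 0.041667, 1/3 · 0.075131 = 0.025044, 1/3 · 0.14726 = 0.049086; with total 0.1158.
Therefore the posterior P(jar A | data) = (0.041667) / (0.1158) = 0.35983.

0.360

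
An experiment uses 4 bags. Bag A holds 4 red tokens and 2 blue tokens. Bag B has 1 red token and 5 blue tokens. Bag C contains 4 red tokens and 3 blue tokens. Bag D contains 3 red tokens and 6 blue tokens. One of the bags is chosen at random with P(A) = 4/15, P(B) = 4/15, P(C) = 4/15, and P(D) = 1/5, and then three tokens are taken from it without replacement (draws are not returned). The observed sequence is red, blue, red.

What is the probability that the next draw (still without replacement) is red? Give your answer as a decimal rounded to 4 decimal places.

0.5364

For each hypothesis, P(data | H) works out to: P(data | bag A) = (4/6)(2/5)(3/4) = 1/5; P(data | bag B) = (1/6)(5/5)(0/4) = 0; P(data | bag C) = (4/7)(3/6)(3/5) = 6/35; P(data | bag D) = (3/9)(6/8)(2/7) = 1/14.
Multiplying each by its prior: 4/15 · 1/5 = 4/75, 4/15 · 0 = 0, 4/15 · 6/35 = 8/175, 1/5 · 1/14 = 1/70; summing to 17/150.
The posterior is then P(bag A | data) = 8/17, P(bag B | data) = 0, P(bag C | data) = 48/119, P(bag D | data) = 15/119.
So P(red next | data) = Σ P(red next | H) P(H | data) = (2/3)(8/17) + (1/2)(48/119) + (1/6)(15/119) = 383/714.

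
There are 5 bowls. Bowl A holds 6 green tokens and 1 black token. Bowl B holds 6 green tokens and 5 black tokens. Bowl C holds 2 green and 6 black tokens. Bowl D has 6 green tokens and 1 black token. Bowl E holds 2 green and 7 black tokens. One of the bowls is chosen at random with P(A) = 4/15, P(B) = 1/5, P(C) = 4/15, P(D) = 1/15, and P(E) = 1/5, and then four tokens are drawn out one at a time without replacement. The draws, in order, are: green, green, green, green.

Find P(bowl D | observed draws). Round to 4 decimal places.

For each hypothesis, P(data | H) works out to: P(data | bowl A) = (6/7)(5/6)(4/5)(3/4) = 3/7; P(data | bowl B) = (6/11)(5/10)(4/9)(3/8) = 1/22; P(data | bowl C) = (2/8)(1/7)(0/6) = 0; P(data | bowl D) = (6/7)(5/6)(4/5)(3/4) = 3/7; P(data | bowl E) = (2/9)(1/8)(0/7) = 0.
Multiplying each by its prior: 4/15 · 3/7 = 4/35, 1/5 · 1/22 = 1/110, 4/15 · 0 = 0, 1/15 · 3/7 = 1/35, 1/5 · 0 = 0; with total 117/770.
Hence P(bowl D | data) = (1/35) / (117/770) = 22/117.

0.1880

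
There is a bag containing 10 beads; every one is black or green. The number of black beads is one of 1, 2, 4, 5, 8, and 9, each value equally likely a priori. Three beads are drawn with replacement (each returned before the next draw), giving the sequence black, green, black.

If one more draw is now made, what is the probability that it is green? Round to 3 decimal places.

Compute the likelihood of the observed sequence for each case: P(data | r = 1) = (1/10)(9/10)(1/10) = 0.009; P(data | r = 2) = (2/10)(8/10)(2/10) = 0.032; P(data | r = 4) = (4/10)(6/10)(4/10) = 0.096; P(data | r = 5) = (5/10)(5/10)(5/10) = 0.125; P(data | r = 8) = (8/10)(2/10)(8/10) = 0.128; P(data | r = 9) = (9/10)(1/10)(9/10) = 0.081.
Multiplying each by its prior: 1/6 · 0.009 = 0.0015, 1/6 · 0.032 = 0.0053333, 1/6 · 0.096 = 0.016, 1/6 · 0.125 = 0.020833, 1/6 · 0.128 = 0.021333, 1/6 · 0.081 = 0.0135; these sum to 0.0785.
Normalising, the posterior is P(r = 1 | data) = 0.019108, P(r = 2 | data) = 0.067941, P(r = 4 | data) = 0.20382, P(r = 5 | data) = 0.26539, P(r = 8 | data) = 0.27176, P(r = 9 | data) = 0.17197.
So P(green next | data) = Σ P(green next | H) P(H | data) = (9/10)(0.019108) + (4/5)(0.067941) + (3/5)(0.20382) + (1/2)(0.26539) + (1/5)(0.27176) + (1/10)(0.17197) = 0.39809.

0.398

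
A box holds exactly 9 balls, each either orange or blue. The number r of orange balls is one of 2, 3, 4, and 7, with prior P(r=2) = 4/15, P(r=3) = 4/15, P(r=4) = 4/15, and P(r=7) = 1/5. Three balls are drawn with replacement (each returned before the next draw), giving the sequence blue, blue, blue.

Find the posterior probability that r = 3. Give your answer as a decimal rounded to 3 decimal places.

Under each hypothesis, the probability of the observed sequence is: P(data | r = 2) = (7/9)(7/9)(7/9) = 0.47051; P(data | r = 3) = (6/9)(6/9)(6/9) = 0.2963; P(data | r = 4) = (5/9)(5/9)(5/9) = 0.17147; P(data | r = 7) = (2/9)(2/9)(2/9) = 0.010974.
Multiplying each by its prior: 4/15 · 0.47051 = 0.12547, 4/15 · 0.2963 = 0.079012, 4/15 · 0.17147 = 0.045725, 1/5 · 0.010974 = 0.0021948; with total 0.2524.
By Bayes' rule, P(r = 3 | data) = (0.079012) / (0.2524) = 0.31304.

0.313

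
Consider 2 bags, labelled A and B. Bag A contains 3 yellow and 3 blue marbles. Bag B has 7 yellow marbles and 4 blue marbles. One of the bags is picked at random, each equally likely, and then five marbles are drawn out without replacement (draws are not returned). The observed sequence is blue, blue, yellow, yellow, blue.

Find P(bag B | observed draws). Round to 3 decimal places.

Under each hypothesis, the probability of the observed sequence is: P(data | bag A) = (3/6)(2/5)(3/4)(2/3)(1/2) = 1/20; P(data | bag B) = (4/11)(3/10)(7/9)(6/8)(2/7) = 1/55.
The prior-weighted likelihoods are 1/2 · 1/20 = 1/40, 1/2 · 1/55 = 1/110; these sum to 3/88.
So P(bag B | data) = (1/110) / (3/88) = 4/15.

0.267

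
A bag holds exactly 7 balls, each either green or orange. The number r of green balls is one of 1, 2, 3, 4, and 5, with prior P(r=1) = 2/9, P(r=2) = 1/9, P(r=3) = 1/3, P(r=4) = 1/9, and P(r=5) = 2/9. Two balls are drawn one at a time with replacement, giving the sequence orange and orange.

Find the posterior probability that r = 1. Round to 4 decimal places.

Under each hypothesis, the probability of the observed sequence is: P(data | r = 1) = (6/7)(6/7) = 36/49; P(data | r = 2) = (5/7)(5/7) = 25/49; P(data | r = 3) = (4/7)(4/7) = 16/49; P(data | r = 4) = (3/7)(3/7) = 9/49; P(data | r = 5) = (2/7)(2/7) = 4/49.
The prior-weighted likelihoods are 2/9 · 36/49 = 8/49, 1/9 · 25/49 = 25/441, 1/3 · 16/49 = 16/147, 1/9 · 9/49 = 1/49, 2/9 · 4/49 = 8/441; with total 18/49.
Therefore the posterior P(r = 1 | data) = (8/49) / (18/49) = 4/9.

0.4444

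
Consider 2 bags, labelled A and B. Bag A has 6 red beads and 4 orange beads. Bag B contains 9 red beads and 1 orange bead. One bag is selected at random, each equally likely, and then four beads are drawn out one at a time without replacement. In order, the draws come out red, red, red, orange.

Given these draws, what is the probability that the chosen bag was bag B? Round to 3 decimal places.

For each hypothesis, P(data | H) works out to: P(data | bag A) = (6/10)(5/9)(4/8)(4/7) = 2/21; P(data | bag B) = (9/10)(8/9)(7/8)(1/7) = 1/10.
The prior-weighted likelihoods are 1/2 · 2/21 = 1/21, 1/2 · 1/10 = 1/20; with total 41/420.
Therefore the posterior P(bag B | data) = (1/20) / (41/420) = 21/41.

0.512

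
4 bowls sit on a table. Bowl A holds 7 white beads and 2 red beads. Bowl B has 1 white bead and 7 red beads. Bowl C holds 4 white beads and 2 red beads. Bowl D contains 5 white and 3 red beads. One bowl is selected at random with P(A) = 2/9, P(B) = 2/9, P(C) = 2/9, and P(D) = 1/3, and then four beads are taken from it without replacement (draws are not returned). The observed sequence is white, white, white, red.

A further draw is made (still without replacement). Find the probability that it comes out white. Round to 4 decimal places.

0.5962

For each hypothesis, P(data | H) works out to: P(data | bowl A) = (7/9)(6/8)(5/7)(2/6) = 0.13889; P(data | bowl B) = (1/8)(0/7) = 0; P(data | bowl C) = (4/6)(3/5)(2/4)(2/3) = 0.13333; P(data | bowl D) = (5/8)(4/7)(3/6)(3/5) = 0.10714.
Multiplying each by its prior: 2/9 · 0.13889 = 0.030864, 2/9 · 0 = 0, 2/9 · 0.13333 = 0.02963, 1/3 · 0.10714 = 0.035714; with total 0.096208.
Normalising, the posterior is P(bowl A | data) = 0.32081, P(bowl B | data) = 0, P(bowl C | data) = 0.30797, P(bowl D | data) = 0.37122.
Averaging over the posterior, P(white next | data) = (4/5)(0.32081) + (1/2)(0.30797) + (1/2)(0.37122) = 0.59624.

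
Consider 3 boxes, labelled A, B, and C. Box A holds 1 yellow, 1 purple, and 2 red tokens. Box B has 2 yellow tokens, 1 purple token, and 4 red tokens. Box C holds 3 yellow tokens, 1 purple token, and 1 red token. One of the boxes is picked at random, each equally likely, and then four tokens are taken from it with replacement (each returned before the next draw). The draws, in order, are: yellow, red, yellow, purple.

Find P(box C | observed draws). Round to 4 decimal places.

0.4987

For each hypothesis, P(data | H) works out to: P(data | box A) = (1/4)(2/4)(1/4)(1/4) = 0.0078125; P(data | box B) = (2/7)(4/7)(2/7)(1/7) = 0.0066639; P(data | box C) = (3/5)(1/5)(3/5)(1/5) = 0.0144.
The prior-weighted likelihoods are 1/3 · 0.0078125 = 0.0026042, 1/3 · 0.0066639 = 0.0022213, 1/3 · 0.0144 = 0.0048; these sum to 0.0096255.
Hence P(box C | data) = (0.0048) / (0.0096255) = 0.49868.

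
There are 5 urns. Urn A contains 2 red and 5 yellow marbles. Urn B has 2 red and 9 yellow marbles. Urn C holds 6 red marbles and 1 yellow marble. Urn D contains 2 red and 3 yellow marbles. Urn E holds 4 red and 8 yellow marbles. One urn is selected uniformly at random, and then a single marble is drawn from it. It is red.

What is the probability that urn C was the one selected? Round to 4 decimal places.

Under each hypothesis, the probability of this draw is: P(data | urn A) = (2/7) = 0.28571; P(data | urn B) = (2/11) = 0.18182; P(data | urn C) = (6/7) = 0.85714; P(data | urn D) = (2/5) = 0.4; P(data | urn E) = (4/12) = 0.33333.
Multiplying each by its prior: 1/5 · 0.28571 = 0.057143, 1/5 · 0.18182 = 0.036364, 1/5 · 0.85714 = 0.17143, 1/5 · 0.4 = 0.08, 1/5 · 0.33333 = 0.066667; these sum to 0.4116.
So P(urn C | data) = (0.17143) / (0.4116) = 0.41649.

0.4165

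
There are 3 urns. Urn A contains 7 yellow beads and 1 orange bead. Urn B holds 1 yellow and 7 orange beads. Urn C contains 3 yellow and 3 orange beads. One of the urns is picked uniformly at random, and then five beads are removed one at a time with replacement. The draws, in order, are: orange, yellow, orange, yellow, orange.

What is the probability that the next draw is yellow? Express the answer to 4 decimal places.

For each hypothesis, P(data | H) works out to: P(data | urn A) = (1/8)(7/8)(1/8)(7/8)(1/8) = 0.0014954; P(data | urn B) = (7/8)(1/8)(7/8)(1/8)(7/8) = 0.010468; P(data | urn C) = (3/6)(3/6)(3/6)(3/6)(3/6) = 0.03125.
The prior-weighted likelihoods are 1/3 · 0.0014954 = 0.00049845, 1/3 · 0.010468 = 0.0034892, 1/3 · 0.03125 = 0.010417; with total 0.014404.
Normalising, the posterior is P(urn A | data) = 0.034605, P(urn B | data) = 0.24223, P(urn C | data) = 0.72316.
So P(yellow next | data) = Σ P(yellow next | H) P(H | data) = (7/8)(0.034605) + (1/8)(0.24223) + (1/2)(0.72316) = 0.42214.

0.4221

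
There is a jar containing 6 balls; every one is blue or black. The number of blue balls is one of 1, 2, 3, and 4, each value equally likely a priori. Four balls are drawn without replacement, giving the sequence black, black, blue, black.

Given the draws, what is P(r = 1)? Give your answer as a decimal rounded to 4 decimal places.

For each hypothesis, P(data | H) works out to: P(data | r = 1) = (5/6)(4/5)(1/4)(3/3) = 1/6; P(data | r = 2) = (4/6)(3/5)(2/4)(2/3) = 2/15; P(data | r = 3) = (3/6)(2/5)(3/4)(1/3) = 1/20; P(data | r = 4) = (2/6)(1/5)(4/4)(0/3) = 0.
Weighting by the prior gives 1/4 · 1/6 = 1/24, 1/4 · 2/15 = 1/30, 1/4 · 1/20 = 1/80, 1/4 · 0 = 0; summing to 7/80.
Hence P(r = 1 | data) = (1/24) / (7/80) = 10/21.

0.4762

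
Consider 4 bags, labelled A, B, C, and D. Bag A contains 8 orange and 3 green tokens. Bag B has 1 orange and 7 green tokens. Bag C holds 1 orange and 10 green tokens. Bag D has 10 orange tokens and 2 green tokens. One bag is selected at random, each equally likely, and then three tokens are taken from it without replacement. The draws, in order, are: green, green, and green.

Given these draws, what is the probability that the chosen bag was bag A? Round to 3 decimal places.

0.004

The likelihood of the observed sequence under each hypothesis: P(data | bag A) = (3/11)(2/10)(1/9) = 1/165; P(data | bag B) = (7/8)(6/7)(5/6) = 5/8; P(data | bag C) = (10/11)(9/10)(8/9) = 8/11; P(data | bag D) = (2/12)(1/11)(0/10) = 0.
Weighting by the prior gives 1/4 · 1/165 = 1/660, 1/4 · 5/8 = 5/32, 1/4 · 8/11 = 2/11, 1/4 · 0 = 0; these sum to 163/480.
By Bayes' rule, P(bag A | data) = (1/660) / (163/480) = 8/1793.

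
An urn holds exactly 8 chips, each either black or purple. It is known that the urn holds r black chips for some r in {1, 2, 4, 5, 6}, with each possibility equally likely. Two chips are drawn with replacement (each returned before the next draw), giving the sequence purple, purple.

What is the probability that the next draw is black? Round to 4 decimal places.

Compute the likelihood of the observed sequence for each case: P(data | r = 1) = (7/8)(7/8) = 49/64; P(data | r = 2) = (6/8)(6/8) = 9/16; P(data | r = 4) = (4/8)(4/8) = 1/4; P(data | r = 5) = (3/8)(3/8) = 9/64; P(data | r = 6) = (2/8)(2/8) = 1/16.
The prior-weighted likelihoods are 1/5 · 49/64 = 49/320, 1/5 · 9/16 = 9/80, 1/5 · 1/4 = 1/20, 1/5 · 9/64 = 9/320, 1/5 · 1/16 = 1/80; summing to 57/160.
The posterior is then P(r = 1 | data) = 49/114, P(r = 2 | data) = 6/19, P(r = 4 | data) = 8/57, P(r = 5 | data) = 3/38, P(r = 6 | data) = 2/57.
Averaging over the posterior, P(black next | data) = (1/8)(49/114) + (1/4)(6/19) + (1/2)(8/57) + (5/8)(3/38) + (3/4)(2/57) = 127/456.

0.2785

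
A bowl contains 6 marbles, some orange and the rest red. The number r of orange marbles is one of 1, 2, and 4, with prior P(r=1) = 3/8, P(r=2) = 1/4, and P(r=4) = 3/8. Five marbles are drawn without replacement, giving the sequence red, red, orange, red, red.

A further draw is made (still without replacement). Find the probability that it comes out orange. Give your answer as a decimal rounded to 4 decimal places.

0.2105

Compute the likelihood of the observed sequence for each case: P(data | r = 1) = (5/6)(4/5)(1/4)(3/3)(2/2) = 1/6; P(data | r = 2) = (4/6)(3/5)(2/4)(2/3)(1/2) = 1/15; P(data | r = 4) = (2/6)(1/5)(4/4)(0/3) = 0.
Weighting by the prior gives 3/8 · 1/6 = 1/16, 1/4 · 1/15 = 1/60, 3/8 · 0 = 0; with total 19/240.
Dividing through by the total gives posterior P(r = 1 | data) = 15/19, P(r = 2 | data) = 4/19, P(r = 4 | data) = 0.
So P(orange next | data) = Σ P(orange next | H) P(H | data) = (0)(15/19) + (1)(4/19) = 4/19.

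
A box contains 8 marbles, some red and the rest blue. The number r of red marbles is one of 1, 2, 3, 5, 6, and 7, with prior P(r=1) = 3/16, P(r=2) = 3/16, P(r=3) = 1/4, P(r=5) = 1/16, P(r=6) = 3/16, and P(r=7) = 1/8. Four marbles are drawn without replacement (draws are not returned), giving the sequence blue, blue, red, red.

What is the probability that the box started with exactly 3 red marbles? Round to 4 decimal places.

0.5000

The likelihood of the observed sequence under each hypothesis: P(data | r = 1) = (7/8)(6/7)(1/6)(0/5) = 0; P(data | r = 2) = (6/8)(5/7)(2/6)(1/5) = 1/28; P(data | r = 3) = (5/8)(4/7)(3/6)(2/5) = 1/14; P(data | r = 5) = (3/8)(2/7)(5/6)(4/5) = 1/14; P(data | r = 6) = (2/8)(1/7)(6/6)(5/5) = 1/28; P(data | r = 7) = (1/8)(0/7) = 0.
Multiplying each by its prior: 3/16 · 0 = 0, 3/16 · 1/28 = 3/448, 1/4 · 1/14 = 1/56, 1/16 · 1/14 = 1/224, 3/16 · 1/28 = 3/448, 1/8 · 0 = 0; with total 1/28.
By Bayes' rule, P(r = 3 | data) = (1/56) / (1/28) = 1/2.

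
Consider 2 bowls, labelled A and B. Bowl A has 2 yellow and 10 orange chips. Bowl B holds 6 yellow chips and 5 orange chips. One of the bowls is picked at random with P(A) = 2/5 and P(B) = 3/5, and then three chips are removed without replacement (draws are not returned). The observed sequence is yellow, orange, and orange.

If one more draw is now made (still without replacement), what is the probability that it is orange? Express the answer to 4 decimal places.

0.5952

The likelihood of the observed sequence under each hypothesis: P(data | bowl A) = (2/12)(10/11)(9/10) = 3/22; P(data | bowl B) = (6/11)(5/10)(4/9) = 4/33.
Weighting by the prior gives 2/5 · 3/22 = 3/55, 3/5 · 4/33 = 4/55; these sum to 7/55.
The posterior is then P(bowl A | data) = 3/7, P(bowl B | data) = 4/7.
The predictive probability is P(orange next | data) = (8/9)(3/7) + (3/8)(4/7) = 25/42.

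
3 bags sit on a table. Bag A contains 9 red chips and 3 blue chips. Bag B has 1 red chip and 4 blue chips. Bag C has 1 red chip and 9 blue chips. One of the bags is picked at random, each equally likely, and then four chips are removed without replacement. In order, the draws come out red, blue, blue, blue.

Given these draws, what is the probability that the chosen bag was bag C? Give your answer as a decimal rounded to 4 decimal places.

The likelihood of the observed sequence under each hypothesis: P(data | bag A) = (9/12)(3/11)(2/10)(1/9) = 1/220; P(data | bag B) = (1/5)(4/4)(3/3)(2/2) = 1/5; P(data | bag C) = (1/10)(9/9)(8/8)(7/7) = 1/10.
Multiplying each by its prior: 1/3 · 1/220 = 1/660, 1/3 · 1/5 = 1/15, 1/3 · 1/10 = 1/30; these sum to 67/660.
Hence P(bag C | data) = (1/30) / (67/660) = 22/67.

0.3284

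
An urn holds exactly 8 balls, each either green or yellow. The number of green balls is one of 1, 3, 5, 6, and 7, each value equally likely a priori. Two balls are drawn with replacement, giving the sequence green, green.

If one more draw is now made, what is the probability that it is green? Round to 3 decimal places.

For each hypothesis, P(data | H) works out to: P(data | r = 1) = (1/8)(1/8) = 1/64; P(data | r = 3) = (3/8)(3/8) = 9/64; P(data | r = 5) = (5/8)(5/8) = 25/64; P(data | r = 6) = (6/8)(6/8) = 9/16; P(data | r = 7) = (7/8)(7/8) = 49/64.
Multiplying each by its prior: 1/5 · 1/64 = 1/320, 1/5 · 9/64 = 9/320, 1/5 · 25/64 = 5/64, 1/5 · 9/16 = 9/80, 1/5 · 49/64 = 49/320; these sum to 3/8.
The posterior is then P(r = 1 | data) = 1/120, P(r = 3 | data) = 3/40, P(r = 5 | data) = 5/24, P(r = 6 | data) = 3/10, P(r = 7 | data) = 49/120.
The predictive probability is P(green next | data) = (1/8)(1/120) + (3/8)(3/40) + (5/8)(5/24) + (3/4)(3/10) + (7/8)(49/120) = 89/120.

0.742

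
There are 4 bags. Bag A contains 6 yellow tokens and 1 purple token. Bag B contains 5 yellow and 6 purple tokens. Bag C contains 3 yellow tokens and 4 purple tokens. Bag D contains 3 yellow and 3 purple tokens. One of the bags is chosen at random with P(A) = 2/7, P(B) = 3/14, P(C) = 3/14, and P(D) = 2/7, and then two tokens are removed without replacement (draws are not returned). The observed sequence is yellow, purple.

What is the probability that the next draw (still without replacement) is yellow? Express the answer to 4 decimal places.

Compute the likelihood of the observed sequence for each case: P(data | bag A) = (6/7)(1/6) = 0.14286; P(data | bag B) = (5/11)(6/10) = 0.27273; P(data | bag C) = (3/7)(4/6) = 0.28571; P(data | bag D) = (3/6)(3/5) = 0.3.
Weighting by the prior gives 2/7 · 0.14286 = 0.040816, 3/14 · 0.27273 = 0.058442, 3/14 · 0.28571 = 0.061224, 2/7 · 0.3 = 0.085714; with total 0.2462.
Normalising, the posterior is P(bag A | data) = 0.16579, P(bag B | data) = 0.23738, P(bag C | data) = 0.24868, P(bag D | data) = 0.34815.
Averaging over the posterior, P(yellow next | data) = (1)(0.16579) + (4/9)(0.23738) + (2/5)(0.24868) + (1/2)(0.34815) = 0.54484.

0.5448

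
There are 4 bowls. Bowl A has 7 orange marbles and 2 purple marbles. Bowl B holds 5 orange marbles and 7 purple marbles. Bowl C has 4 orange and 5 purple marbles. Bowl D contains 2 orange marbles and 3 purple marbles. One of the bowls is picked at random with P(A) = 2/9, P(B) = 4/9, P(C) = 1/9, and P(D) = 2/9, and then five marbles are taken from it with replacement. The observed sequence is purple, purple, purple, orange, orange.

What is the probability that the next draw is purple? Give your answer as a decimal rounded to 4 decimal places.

0.5653

Compute the likelihood of the observed sequence for each case: P(data | bowl A) = (2/9)(2/9)(2/9)(7/9)(7/9) = 0.0066386; P(data | bowl B) = (7/12)(7/12)(7/12)(5/12)(5/12) = 0.034461; P(data | bowl C) = (5/9)(5/9)(5/9)(4/9)(4/9) = 0.03387; P(data | bowl D) = (3/5)(3/5)(3/5)(2/5)(2/5) = 0.03456.
Multiplying each by its prior: 2/9 · 0.0066386 = 0.0014752, 4/9 · 0.034461 = 0.015316, 1/9 · 0.03387 = 0.0037634, 2/9 · 0.03456 = 0.00768; summing to 0.028235.
The posterior is then P(bowl A | data) = 0.052249, P(bowl B | data) = 0.54246, P(bowl C | data) = 0.13329, P(bowl D | data) = 0.27201.
So P(purple next | data) = Σ P(purple next | H) P(H | data) = (2/9)(0.052249) + (7/12)(0.54246) + (5/9)(0.13329) + (3/5)(0.27201) = 0.5653.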